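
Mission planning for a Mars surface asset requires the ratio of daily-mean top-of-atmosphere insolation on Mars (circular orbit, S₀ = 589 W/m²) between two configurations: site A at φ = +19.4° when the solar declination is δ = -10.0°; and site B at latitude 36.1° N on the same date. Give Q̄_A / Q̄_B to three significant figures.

— Configuration A (φ=+19.4°):
cos H₀ = −tan(+19.4°) tan(-10.000°) = 0.0621, H₀ = 1.5087 rad.
Bracket: H₀ sin φ sin δ + cos φ cos δ sin H₀ = 1.5087×0.33216×-0.17365 + 0.94322×0.98481×0.99807 = -0.087021 + 0.927100 = 0.840079.
Q̄ = (S₀/π) × [bracket] = (589/π) × 0.840079 = 157.50 W/m².
— Configuration B (φ=+36.1°):
cos H₀ = −tan(+36.1°) tan(-10.000°) = 0.1286, H₀ = 1.4419 rad.
Bracket: H₀ sin φ sin δ + cos φ cos δ sin H₀ = 1.4419×0.58920×-0.17365 + 0.80799×0.98481×0.99170 = -0.147527 + 0.789112 = 0.641585.
Q̄ = (S₀/π) × [bracket] = (589/π) × 0.641585 = 120.29 W/m².
Ratio Q̄_A / Q̄_B = 157.50 / 120.29 = 1.309.

Q̄_A / Q̄_B ≈ 1.31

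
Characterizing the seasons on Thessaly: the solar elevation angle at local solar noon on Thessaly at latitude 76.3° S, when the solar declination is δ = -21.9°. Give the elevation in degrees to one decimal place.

35.6°

At local noon the hour angle is zero, so the zenith angle equals |φ − δ| = |-76.3° − (-21.900°)| = 54.400°.
Elevation = 90° − 54.400° = 35.6°.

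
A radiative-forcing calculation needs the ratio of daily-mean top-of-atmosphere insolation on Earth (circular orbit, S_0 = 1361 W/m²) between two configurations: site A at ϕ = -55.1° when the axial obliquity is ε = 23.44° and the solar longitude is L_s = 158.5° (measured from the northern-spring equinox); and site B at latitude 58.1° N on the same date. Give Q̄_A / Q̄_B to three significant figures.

— Configuration A (ϕ=-55.1°):
Solar declination: sin δ = sin ε · sin L_s = sin 23.44° × sin 158.5° = 0.14579, so δ = +8.383°.
cos h₀ = −tan(-55.1°) tan(+8.383°) = 0.2112, h₀ = 1.3580 rad.
Bracket: h₀ sin ϕ sin δ + cos ϕ cos δ sin h₀ = 1.3580×-0.82015×0.14579 + 0.57215×0.98932×0.97743 = -0.162376 + 0.553264 = 0.390888.
Q̄ = (S_0/π) × [bracket] = (1361/π) × 0.390888 = 169.34 W/m².
— Configuration B (ϕ=+58.1°):
cos h₀ = −tan(+58.1°) tan(+8.383°) = -0.2368, h₀ = 1.8098 rad.
Bracket: h₀ sin ϕ sin δ + cos ϕ cos δ sin h₀ = 1.8098×0.84897×0.14579 + 0.52844×0.98932×0.97157 = 0.224001 + 0.507933 = 0.731934.
Q̄ = (S_0/π) × [bracket] = (1361/π) × 0.731934 = 317.09 W/m².
Ratio Q̄_A / Q̄_B = 169.34 / 317.09 = 0.5340.

Q̄_A / Q̄_B ≈ 0.534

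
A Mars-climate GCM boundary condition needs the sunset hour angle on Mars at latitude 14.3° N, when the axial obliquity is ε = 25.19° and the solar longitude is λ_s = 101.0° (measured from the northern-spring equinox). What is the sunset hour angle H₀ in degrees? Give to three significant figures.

Solar declination: sin δ = sin ε · sin λ_s = sin 25.19° × sin 101.0° = 0.41780, so δ = +24.696°.
cos H₀ = −tan φ · tan δ = −tan(+14.3°) × tan(+24.696°) = -0.1172, so H₀ = 1.6883 rad = 96.73°.

H₀ = 96.7°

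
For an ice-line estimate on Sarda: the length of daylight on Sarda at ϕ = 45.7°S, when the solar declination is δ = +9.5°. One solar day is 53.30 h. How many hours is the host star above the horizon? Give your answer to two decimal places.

cos h₀ = −tan ϕ · tan δ = −tan(-45.7°) × tan(+9.500°) = 0.1715, so h₀ = 1.3985 rad = 80.13°.
Daylight = 2h₀/(2π) × 53.30 h = (1.3985/π) × 53.30 = 23.73 h.

23.73 h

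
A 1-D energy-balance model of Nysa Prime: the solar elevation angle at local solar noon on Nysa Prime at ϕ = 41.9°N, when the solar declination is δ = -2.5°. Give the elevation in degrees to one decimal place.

At local noon the hour angle is zero, so the zenith angle equals |ϕ − δ| = |+41.9° − (-2.500°)| = 44.400°.
Elevation = 90° − 44.400° = 45.6°.

45.6°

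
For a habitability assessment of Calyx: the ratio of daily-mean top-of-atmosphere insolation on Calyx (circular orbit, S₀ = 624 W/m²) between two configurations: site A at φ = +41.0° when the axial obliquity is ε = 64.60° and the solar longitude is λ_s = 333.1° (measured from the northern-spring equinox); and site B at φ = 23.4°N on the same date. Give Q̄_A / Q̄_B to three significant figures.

Q̄_A / Q̄_B ≈ 0.536

— Configuration A (φ=+41.0°):
Solar declination: sin δ = sin ε · sin λ_s = sin 64.60° × sin 333.1° = -0.40870, so δ = -24.123°.
cos H₀ = −tan(+41.0°) tan(-24.123°) = 0.3893, H₀ = 1.1710 rad.
Bracket: H₀ sin φ sin δ + cos φ cos δ sin H₀ = 1.1710×0.65606×-0.40870 + 0.75471×0.91267×0.92112 = -0.313982 + 0.634469 = 0.320487.
Q̄ = (S₀/π) × [bracket] = (624/π) × 0.320487 = 63.657 W/m².
— Configuration B (φ=+23.4°):
cos H₀ = −tan(+23.4°) tan(-24.123°) = 0.1938, H₀ = 1.3758 rad.
Bracket: H₀ sin φ sin δ + cos φ cos δ sin H₀ = 1.3758×0.39715×-0.40870 + 0.91775×0.91267×0.98104 = -0.223313 + 0.821722 = 0.598409.
Q̄ = (S₀/π) × [bracket] = (624/π) × 0.598409 = 118.86 W/m².
Ratio Q̄_A / Q̄_B = 63.657 / 118.86 = 0.5356.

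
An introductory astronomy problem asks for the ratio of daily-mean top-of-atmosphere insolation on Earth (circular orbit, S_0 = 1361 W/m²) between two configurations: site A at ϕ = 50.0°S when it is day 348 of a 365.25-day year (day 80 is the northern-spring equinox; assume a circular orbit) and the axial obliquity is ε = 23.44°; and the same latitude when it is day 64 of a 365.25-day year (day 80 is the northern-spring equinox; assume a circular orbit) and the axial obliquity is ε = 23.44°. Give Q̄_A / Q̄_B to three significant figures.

Q̄_A / Q̄_B ≈ 1.48

— Configuration A (ϕ=-50.0°):
Solar longitude: L_s = 360° × (348 − 80)/365.25 = 264.148°.
sin δ = sin 23.44° × sin 264.148° = -0.39572, so δ = -23.311°.
cos h₀ = −tan(-50.0°) tan(-23.311°) = -0.5135, h₀ = 2.1101 rad.
Bracket: h₀ sin ϕ sin δ + cos ϕ cos δ sin h₀ = 2.1101×-0.76604×-0.39572 + 0.64279×0.91837×0.85808 = 0.639650 + 0.506541 = 1.146191.
Q̄ = (S_0/π) × [bracket] = (1361/π) × 1.146191 = 496.55 W/m².
— Configuration B (ϕ=-50.0°):
Solar longitude: L_s = 360° × (64 − 80)/365.25 = -15.770°, i.e. -15.770° + 360° = 344.230°.
sin δ = sin 23.44° × sin 344.230° = -0.10811, so δ = -6.206°.
cos h₀ = −tan(-50.0°) tan(-6.206°) = -0.1296, h₀ = 1.7008 rad.
Bracket: h₀ sin ϕ sin δ + cos ϕ cos δ sin h₀ = 1.7008×-0.76604×-0.10811 + 0.64279×0.99414×0.99157 = 0.140854 + 0.633636 = 0.774490.
Q̄ = (S_0/π) × [bracket] = (1361/π) × 0.774490 = 335.52 W/m².
Ratio Q̄_A / Q̄_B = 496.55 / 335.52 = 1.480.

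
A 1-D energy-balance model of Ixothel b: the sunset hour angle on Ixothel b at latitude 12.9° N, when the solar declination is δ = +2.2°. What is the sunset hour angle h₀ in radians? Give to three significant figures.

h₀ = 1.58 rad

cos h₀ = −tan ϕ · tan δ = −tan(+12.9°) × tan(+2.200°) = -0.0088, so h₀ = 1.5796 rad = 90.50°.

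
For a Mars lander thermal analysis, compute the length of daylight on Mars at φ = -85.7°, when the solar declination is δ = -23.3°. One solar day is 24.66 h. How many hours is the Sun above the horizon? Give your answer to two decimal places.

Sunrise equation: cos H₀ = −tan φ · tan δ = -5.7277 ≤ −1, so the Sun never sets (polar day) and H₀ = π.
Daylight = 2H₀/(2π) × 24.66 h = (3.1416/π) × 24.66 = 24.66 h.

24.66 h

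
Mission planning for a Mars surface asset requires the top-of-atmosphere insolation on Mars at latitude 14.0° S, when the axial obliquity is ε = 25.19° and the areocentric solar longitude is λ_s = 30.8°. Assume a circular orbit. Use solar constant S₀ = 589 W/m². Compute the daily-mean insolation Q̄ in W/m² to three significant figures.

Q̄ ≈ 162 W/m²

sin δ = sin 25.19° × sin 30.8° = 0.21794, so δ = +12.588°.
cos H₀ = −tan(-14.0°) tan(+12.588°) = 0.0557, H₀ = 1.5151 rad.
Bracket: H₀ sin φ sin δ + cos φ cos δ sin H₀ = 1.5151×-0.24192×0.21794 + 0.97030×0.97596×0.99845 = -0.079882 + 0.945506 = 0.865624.
Q̄ = (S₀/π) × [bracket] = (589/π) × 0.865624 = 162.3 W/m².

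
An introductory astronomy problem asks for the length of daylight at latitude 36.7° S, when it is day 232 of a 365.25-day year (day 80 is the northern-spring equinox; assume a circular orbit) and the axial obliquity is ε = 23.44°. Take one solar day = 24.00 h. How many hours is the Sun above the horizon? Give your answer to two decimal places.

Solar longitude: λ_s = 360° × (232 − 80)/365.25 = 149.815°.
sin δ = sin 23.44° × sin 149.815° = 0.20000, so δ = +11.537°.
cos H₀ = −tan φ · tan δ = −tan(-36.7°) × tan(+11.537°) = 0.1522, so H₀ = 1.4181 rad = 81.25°.
Daylight = 2H₀/(2π) × 24.00 h = (1.4181/π) × 24.00 = 10.83 h.

10.83 h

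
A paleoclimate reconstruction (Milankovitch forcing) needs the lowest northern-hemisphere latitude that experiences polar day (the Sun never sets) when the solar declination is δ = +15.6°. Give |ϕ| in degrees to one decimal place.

Polar day requires cos h₀ = −tan ϕ tan δ ≤ −1, i.e. tan ϕ tan δ ≥ 1.
The boundary is |tan ϕ| · |tan δ| = 1, so |ϕ| = 90° − |δ| = 90° − 15.6° = 74.4° in the northern hemisphere.

|ϕ| = 74.4°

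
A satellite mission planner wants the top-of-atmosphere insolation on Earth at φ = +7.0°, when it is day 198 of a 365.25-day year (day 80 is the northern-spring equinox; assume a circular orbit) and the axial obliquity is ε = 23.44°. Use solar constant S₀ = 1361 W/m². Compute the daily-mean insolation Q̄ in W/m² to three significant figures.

Solar longitude: λ_s = 360° × (198 − 80)/365.25 = 116.304°.
sin δ = sin 23.44° × sin 116.304° = 0.35660, so δ = +20.892°.
cos H₀ = −tan(+7.0°) tan(+20.892°) = -0.0469, H₀ = 1.6177 rad.
Bracket: H₀ sin φ sin δ + cos φ cos δ sin H₀ = 1.6177×0.12187×0.35660 + 0.99255×0.93426×0.99890 = 0.070303 + 0.926280 = 0.996583.
Q̄ = (S₀/π) × [bracket] = (1361/π) × 0.996583 = 431.7 W/m².

Q̄ ≈ 432 W/m²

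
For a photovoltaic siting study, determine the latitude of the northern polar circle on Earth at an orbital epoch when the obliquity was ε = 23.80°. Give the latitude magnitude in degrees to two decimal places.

66.20°

The polar circle is the lowest latitude that experiences at least one full rotation of continuous daylight at the northern-summer solstice; it lies at |ϕ| = 90° − ε = 90° − 23.80° = 66.20°.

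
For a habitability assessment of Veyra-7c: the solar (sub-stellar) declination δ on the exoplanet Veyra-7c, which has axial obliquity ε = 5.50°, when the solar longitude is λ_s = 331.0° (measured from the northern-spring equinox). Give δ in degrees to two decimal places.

sin δ = sin ε · sin λ_s = sin 5.50° × sin 331.0° = -0.046467.
δ = arcsin(-0.046467) = -2.66°.

δ = -2.66°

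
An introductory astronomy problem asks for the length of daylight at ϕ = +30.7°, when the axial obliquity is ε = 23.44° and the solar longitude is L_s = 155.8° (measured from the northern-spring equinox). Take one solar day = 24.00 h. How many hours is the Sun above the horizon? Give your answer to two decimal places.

Solar declination: sin δ = sin ε · sin L_s = sin 23.44° × sin 155.8° = 0.16306, so δ = +9.385°.
cos h₀ = −tan ϕ · tan δ = −tan(+30.7°) × tan(+9.385°) = -0.0981, so h₀ = 1.6691 rad = 95.63°.
Daylight = 2h₀/(2π) × 24.00 h = (1.6691/π) × 24.00 = 12.75 h.

12.75 h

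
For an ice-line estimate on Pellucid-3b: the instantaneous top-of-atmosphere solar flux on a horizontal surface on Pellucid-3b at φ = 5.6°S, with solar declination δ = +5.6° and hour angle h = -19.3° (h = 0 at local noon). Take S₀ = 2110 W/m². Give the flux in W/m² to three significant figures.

1.95e+03 W/m²

cos θ_z = sin φ sin δ + cos φ cos δ cos h = -0.009522 + 0.934814 = 0.925292.
Flux = S₀ · cos θ_z = 2110 × 0.925292 = 1952 W/m².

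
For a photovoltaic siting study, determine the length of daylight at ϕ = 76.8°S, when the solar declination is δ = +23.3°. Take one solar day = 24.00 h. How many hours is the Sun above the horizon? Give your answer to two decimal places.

0.00 h

cos h₀ = −tan ϕ · tan δ = 1.8362 ≥ 1, so the Sun never rises (polar night) and h₀ = 0.
Daylight = 2h₀/(2π) × 24.00 h = (0.0000/π) × 24.00 = 0.00 h.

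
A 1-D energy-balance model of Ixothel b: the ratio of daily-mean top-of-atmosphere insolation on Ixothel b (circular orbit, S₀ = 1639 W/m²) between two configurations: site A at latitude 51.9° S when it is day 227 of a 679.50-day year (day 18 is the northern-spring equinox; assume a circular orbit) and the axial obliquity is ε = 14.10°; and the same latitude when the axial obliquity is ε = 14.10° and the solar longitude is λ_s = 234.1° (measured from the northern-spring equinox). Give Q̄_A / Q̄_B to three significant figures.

— Configuration A (φ=-51.9°):
Solar longitude: λ_s = 360° × (227 − 18)/679.50 = 110.728°.
sin δ = sin 14.10° × sin 110.728° = 0.22785, so δ = +13.170°.
cos H₀ = −tan(-51.9°) tan(+13.170°) = 0.2984, H₀ = 1.2677 rad.
Bracket: H₀ sin φ sin δ + cos φ cos δ sin H₀ = 1.2677×-0.78694×0.22785 + 0.61704×0.97370×0.95443 = -0.227304 + 0.573433 = 0.346129.
Q̄ = (S₀/π) × [bracket] = (1639/π) × 0.346129 = 180.58 W/m².
— Configuration B (φ=-51.9°):
Solar declination: sin δ = sin ε · sin λ_s = sin 14.10° × sin 234.1° = -0.19734, so δ = -11.381°.
cos H₀ = −tan(-51.9°) tan(-11.381°) = -0.2567, H₀ = 1.8304 rad.
Bracket: H₀ sin φ sin δ + cos φ cos δ sin H₀ = 1.8304×-0.78694×-0.19734 + 0.61704×0.98034×0.96648 = 0.284251 + 0.584632 = 0.868883.
Q̄ = (S₀/π) × [bracket] = (1639/π) × 0.868883 = 453.30 W/m².
Ratio Q̄_A / Q̄_B = 180.58 / 453.30 = 0.3984.

Q̄_A / Q̄_B ≈ 0.398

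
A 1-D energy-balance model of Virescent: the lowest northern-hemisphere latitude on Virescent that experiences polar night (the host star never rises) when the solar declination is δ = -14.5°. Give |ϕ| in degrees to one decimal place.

Polar night requires cos h₀ = −tan ϕ tan δ ≥ 1, i.e. tan ϕ tan δ ≤ −1.
The boundary is |tan ϕ| · |tan δ| = 1, so |ϕ| = 90° − |δ| = 90° − 14.5° = 75.5° in the northern hemisphere.

|ϕ| = 75.5°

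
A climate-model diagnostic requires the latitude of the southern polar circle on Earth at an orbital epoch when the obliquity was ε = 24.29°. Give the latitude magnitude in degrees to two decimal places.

65.71°

The polar circle is the lowest latitude that experiences at least one full rotation of continuous darkness at the northern-summer solstice; it lies at |φ| = 90° − ε = 90° − 24.29° = 65.71°.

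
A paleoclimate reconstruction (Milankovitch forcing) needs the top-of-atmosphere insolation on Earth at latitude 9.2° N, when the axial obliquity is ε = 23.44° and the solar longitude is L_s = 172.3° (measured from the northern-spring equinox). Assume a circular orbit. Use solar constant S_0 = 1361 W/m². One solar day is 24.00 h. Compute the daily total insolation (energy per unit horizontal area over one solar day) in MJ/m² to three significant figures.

37.4 MJ/m²

Solar declination: sin δ = sin ε · sin L_s = sin 23.44° × sin 172.3° = 0.05330, so δ = +3.055°.
cos h₀ = −tan(+9.2°) tan(+3.055°) = -0.0086, h₀ = 1.5794 rad.
Bracket: h₀ sin ϕ sin δ + cos ϕ cos δ sin h₀ = 1.5794×0.15988×0.05330 + 0.98714×0.99858×0.99996 = 0.013459 + 0.985699 = 0.999158.
Q̄ = (S_0/π) × [bracket] = (1361/π) × 0.999158 = 432.85 W/m².
Daily total = Q̄ × 24.00 h × 3600 s/h = 432.85 × 24.00 × 3600 / 10⁶ = 37.40 MJ/m².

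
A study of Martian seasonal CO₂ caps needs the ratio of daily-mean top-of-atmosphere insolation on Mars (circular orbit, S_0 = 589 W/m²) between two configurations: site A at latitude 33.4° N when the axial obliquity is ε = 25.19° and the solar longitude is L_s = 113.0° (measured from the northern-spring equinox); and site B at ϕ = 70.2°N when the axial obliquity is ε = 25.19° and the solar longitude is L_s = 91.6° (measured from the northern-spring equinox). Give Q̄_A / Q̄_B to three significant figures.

— Configuration A (ϕ=+33.4°):
Solar declination: sin δ = sin ε · sin L_s = sin 25.19° × sin 113.0° = 0.39179, so δ = +23.066°.
cos h₀ = −tan(+33.4°) tan(+23.066°) = -0.2808, h₀ = 1.8554 rad.
Bracket: h₀ sin ϕ sin δ + cos ϕ cos δ sin h₀ = 1.8554×0.55048×0.39179 + 0.83485×0.92006×0.95977 = 0.400159 + 0.737211 = 1.137370.
Q̄ = (S_0/π) × [bracket] = (589/π) × 1.137370 = 213.24 W/m².
— Configuration B (ϕ=+70.2°):
Solar declination: sin δ = sin ε · sin L_s = sin 25.19° × sin 91.6° = 0.42546, so δ = +25.179°.
cos h₀ = −tan(+70.2°) tan(+25.179°) = -1.3058 ≤ −1 ⇒ polar day, h₀ = π.
Bracket: h₀ sin ϕ sin δ + cos ϕ cos δ sin h₀ = 3.1416×0.94088×0.42546 + 0.33874×0.90498×0.00000 = 1.257604 + 0.000000 = 1.257604.
Q̄ = (S_0/π) × [bracket] = (589/π) × 1.257604 = 235.78 W/m².
Ratio Q̄_A / Q̄_B = 213.24 / 235.78 = 0.9044.

Q̄_A / Q̄_B ≈ 0.904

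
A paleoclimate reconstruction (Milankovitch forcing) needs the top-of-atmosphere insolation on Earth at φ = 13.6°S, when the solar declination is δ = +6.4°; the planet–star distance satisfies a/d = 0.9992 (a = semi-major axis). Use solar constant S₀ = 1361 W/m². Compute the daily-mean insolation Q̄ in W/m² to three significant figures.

cos H₀ = −tan(-13.6°) tan(+6.400°) = 0.0271, H₀ = 1.5437 rad.
Bracket: H₀ sin φ sin δ + cos φ cos δ sin H₀ = 1.5437×-0.23514×0.11147 + 0.97196×0.99377×0.99963 = -0.040462 + 0.965547 = 0.925085.
Inverse-square distance factor (a/d)² = 0.9992² = 0.998401.
Q̄ = (S₀/π) × 0.998401 × [bracket] = (1361/π) × 0.998401 × 0.925085 = 400.1 W/m².

Q̄ ≈ 400 W/m²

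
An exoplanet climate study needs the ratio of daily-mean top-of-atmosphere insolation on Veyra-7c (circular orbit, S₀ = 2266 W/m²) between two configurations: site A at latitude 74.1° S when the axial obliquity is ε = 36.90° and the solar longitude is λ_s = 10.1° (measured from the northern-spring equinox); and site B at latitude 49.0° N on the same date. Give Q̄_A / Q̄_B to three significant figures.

— Configuration A (φ=-74.1°):
Solar declination: sin δ = sin ε · sin λ_s = sin 36.90° × sin 10.1° = 0.10529, so δ = +6.044°.
cos H₀ = −tan(-74.1°) tan(+6.044°) = 0.3717, H₀ = 1.1900 rad.
Bracket: H₀ sin φ sin δ + cos φ cos δ sin H₀ = 1.1900×-0.96174×0.10529 + 0.27396×0.99444×0.92835 = -0.120501 + 0.252917 = 0.132416.
Q̄ = (S₀/π) × [bracket] = (2266/π) × 0.132416 = 95.510 W/m².
— Configuration B (φ=+49.0°):
cos H₀ = −tan(+49.0°) tan(+6.044°) = -0.1218, H₀ = 1.6929 rad.
Bracket: H₀ sin φ sin δ + cos φ cos δ sin H₀ = 1.6929×0.75471×0.10529 + 0.65606×0.99444×0.99255 = 0.134524 + 0.647552 = 0.782076.
Q̄ = (S₀/π) × [bracket] = (2266/π) × 0.782076 = 564.10 W/m².
Ratio Q̄_A / Q̄_B = 95.510 / 564.10 = 0.1693.

Q̄_A / Q̄_B ≈ 0.169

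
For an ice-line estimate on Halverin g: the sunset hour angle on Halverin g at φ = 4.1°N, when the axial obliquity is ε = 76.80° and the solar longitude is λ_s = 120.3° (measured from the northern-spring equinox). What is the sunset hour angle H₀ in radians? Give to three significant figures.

H₀ = 1.68 rad

Solar declination: sin δ = sin ε · sin λ_s = sin 76.80° × sin 120.3° = 0.84058, so δ = +57.202°.
cos H₀ = −tan φ · tan δ = −tan(+4.1°) × tan(+57.202°) = -0.1112, so H₀ = 1.6823 rad = 96.39°.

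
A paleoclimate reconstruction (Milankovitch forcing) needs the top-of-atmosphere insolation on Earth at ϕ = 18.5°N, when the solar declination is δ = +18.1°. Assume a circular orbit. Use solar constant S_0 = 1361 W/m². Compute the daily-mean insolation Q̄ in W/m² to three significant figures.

cos h₀ = −tan(+18.5°) tan(+18.100°) = -0.1094, h₀ = 1.6804 rad.
Bracket: h₀ sin ϕ sin δ + cos ϕ cos δ sin h₀ = 1.6804×0.31730×0.31068 + 0.94832×0.95052×0.99400 = 0.165652 + 0.895989 = 1.061641.
Q̄ = (S_0/π) × [bracket] = (1361/π) × 1.061641 = 459.9 W/m².

Q̄ ≈ 460 W/m²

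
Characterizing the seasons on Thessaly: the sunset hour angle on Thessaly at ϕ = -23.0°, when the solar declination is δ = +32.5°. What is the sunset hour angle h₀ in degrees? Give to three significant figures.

cos h₀ = −tan ϕ · tan δ = −tan(-23.0°) × tan(+32.500°) = 0.2704, so h₀ = 1.2970 rad = 74.31°.

h₀ = 74.3°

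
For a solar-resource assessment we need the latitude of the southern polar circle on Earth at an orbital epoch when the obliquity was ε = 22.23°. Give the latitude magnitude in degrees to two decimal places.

67.77°

The polar circle is the lowest latitude that experiences at least one full rotation of continuous darkness at the northern-summer solstice; it lies at |φ| = 90° − ε = 90° − 22.23° = 67.77°.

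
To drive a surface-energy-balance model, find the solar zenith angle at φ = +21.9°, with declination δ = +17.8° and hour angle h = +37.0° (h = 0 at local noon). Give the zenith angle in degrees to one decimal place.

cos θ_z = sin φ sin δ + cos φ cos δ cos h = 0.114021 + 0.705531 = 0.819552.
θ_z = arccos(0.819552) = 35.0°.

θ_z = 35.0°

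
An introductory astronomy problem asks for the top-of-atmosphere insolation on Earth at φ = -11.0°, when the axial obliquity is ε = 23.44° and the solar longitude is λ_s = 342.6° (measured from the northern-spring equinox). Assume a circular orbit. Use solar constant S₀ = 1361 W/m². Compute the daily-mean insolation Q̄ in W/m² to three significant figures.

Solar declination: sin δ = sin ε · sin λ_s = sin 23.44° × sin 342.6° = -0.11895, so δ = -6.832°.
cos H₀ = −tan(-11.0°) tan(-6.832°) = -0.0233, H₀ = 1.5941 rad.
Bracket: H₀ sin φ sin δ + cos φ cos δ sin H₀ = 1.5941×-0.19081×-0.11895 + 0.98163×0.99290×0.99973 = 0.036181 + 0.974397 = 1.010578.
Q̄ = (S₀/π) × [bracket] = (1361/π) × 1.010578 = 437.8 W/m².

Q̄ ≈ 438 W/m²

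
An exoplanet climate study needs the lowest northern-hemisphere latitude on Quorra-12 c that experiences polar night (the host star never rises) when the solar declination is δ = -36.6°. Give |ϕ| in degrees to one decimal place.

|ϕ| = 53.4°

Polar night requires cos h₀ = −tan ϕ tan δ ≥ 1, i.e. tan ϕ tan δ ≤ −1.
The boundary is |tan ϕ| · |tan δ| = 1, so |ϕ| = 90° − |δ| = 90° − 36.6° = 53.4° in the northern hemisphere.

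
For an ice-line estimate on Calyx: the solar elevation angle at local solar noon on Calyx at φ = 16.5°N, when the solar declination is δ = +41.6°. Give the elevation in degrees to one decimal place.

64.9°

At local noon the hour angle is zero, so the zenith angle equals |φ − δ| = |+16.5° − (+41.600°)| = 25.100°.
Elevation = 90° − 25.100° = 64.9°.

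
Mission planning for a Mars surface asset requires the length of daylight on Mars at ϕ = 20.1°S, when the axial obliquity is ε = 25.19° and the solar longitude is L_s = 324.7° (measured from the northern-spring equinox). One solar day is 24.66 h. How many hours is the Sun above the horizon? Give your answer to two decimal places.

13.06 h

Solar declination: sin δ = sin ε · sin L_s = sin 25.19° × sin 324.7° = -0.24595, so δ = -14.238°.
cos h₀ = −tan ϕ · tan δ = −tan(-20.1°) × tan(-14.238°) = -0.0929, so h₀ = 1.6638 rad = 95.33°.
Daylight = 2h₀/(2π) × 24.66 h = (1.6638/π) × 24.66 = 13.06 h.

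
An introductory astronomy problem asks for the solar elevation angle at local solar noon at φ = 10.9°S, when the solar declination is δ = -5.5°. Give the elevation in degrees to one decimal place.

84.6°

At local noon the hour angle is zero, so the zenith angle equals |φ − δ| = |-10.9° − (-5.500°)| = 5.400°.
Elevation = 90° − 5.400° = 84.6°.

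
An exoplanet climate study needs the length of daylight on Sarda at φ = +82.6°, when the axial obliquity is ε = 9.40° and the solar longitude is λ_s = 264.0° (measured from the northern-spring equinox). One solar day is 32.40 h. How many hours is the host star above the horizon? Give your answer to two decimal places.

Solar declination: sin δ = sin ε · sin λ_s = sin 9.40° × sin 264.0° = -0.16243, so δ = -9.348°.
cos H₀ = −tan φ · tan δ = 1.2675 ≥ 1, so the host star never rises (polar night) and H₀ = 0.
Daylight = 2H₀/(2π) × 32.40 h = (0.0000/π) × 32.40 = 0.00 h.

0.00 h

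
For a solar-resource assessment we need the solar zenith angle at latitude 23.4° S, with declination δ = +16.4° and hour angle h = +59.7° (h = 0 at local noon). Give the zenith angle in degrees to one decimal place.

cos θ_z = sin φ sin δ + cos φ cos δ cos h = -0.112131 + 0.444194 = 0.332063.
θ_z = arccos(0.332063) = 70.6°.

θ_z = 70.6°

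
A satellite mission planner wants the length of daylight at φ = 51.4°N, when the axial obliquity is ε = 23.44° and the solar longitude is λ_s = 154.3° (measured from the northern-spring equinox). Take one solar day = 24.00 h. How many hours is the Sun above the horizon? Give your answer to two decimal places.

Solar declination: sin δ = sin ε · sin λ_s = sin 23.44° × sin 154.3° = 0.17250, so δ = +9.933°.
cos H₀ = −tan φ · tan δ = −tan(+51.4°) × tan(+9.933°) = -0.2194, so H₀ = 1.7920 rad = 102.67°.
Daylight = 2H₀/(2π) × 24.00 h = (1.7920/π) × 24.00 = 13.69 h.

13.69 h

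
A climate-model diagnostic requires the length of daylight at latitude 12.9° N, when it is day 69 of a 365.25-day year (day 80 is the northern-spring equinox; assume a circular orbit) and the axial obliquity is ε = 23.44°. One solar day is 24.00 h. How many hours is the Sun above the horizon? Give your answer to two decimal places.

11.87 h

Solar longitude: λ_s = 360° × (69 − 80)/365.25 = -10.842°, i.e. -10.842° + 360° = 349.158°.
sin δ = sin 23.44° × sin 349.158° = -0.07482, so δ = -4.291°.
cos H₀ = −tan φ · tan δ = −tan(+12.9°) × tan(-4.291°) = 0.0172, so H₀ = 1.5536 rad = 89.02°.
Daylight = 2H₀/(2π) × 24.00 h = (1.5536/π) × 24.00 = 11.87 h.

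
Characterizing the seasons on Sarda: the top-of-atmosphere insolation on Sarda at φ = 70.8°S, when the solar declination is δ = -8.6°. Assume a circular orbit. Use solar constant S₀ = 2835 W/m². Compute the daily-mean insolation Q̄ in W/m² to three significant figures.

Q̄ ≈ 522 W/m²

cos H₀ = −tan(-70.8°) tan(-8.600°) = -0.4343, H₀ = 2.0200 rad.
Bracket: H₀ sin φ sin δ + cos φ cos δ sin H₀ = 2.0200×-0.94438×-0.14954 + 0.32887×0.98876×0.90077 = 0.285270 + 0.292907 = 0.578177.
Q̄ = (S₀/π) × [bracket] = (2835/π) × 0.578177 = 521.8 W/m².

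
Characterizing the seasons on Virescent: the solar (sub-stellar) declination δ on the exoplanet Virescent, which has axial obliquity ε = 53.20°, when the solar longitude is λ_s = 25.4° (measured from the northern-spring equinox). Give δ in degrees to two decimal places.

δ = +20.09°

sin δ = sin ε · sin λ_s = sin 53.20° × sin 25.4° = 0.343462.
δ = arcsin(0.343462) = +20.09°.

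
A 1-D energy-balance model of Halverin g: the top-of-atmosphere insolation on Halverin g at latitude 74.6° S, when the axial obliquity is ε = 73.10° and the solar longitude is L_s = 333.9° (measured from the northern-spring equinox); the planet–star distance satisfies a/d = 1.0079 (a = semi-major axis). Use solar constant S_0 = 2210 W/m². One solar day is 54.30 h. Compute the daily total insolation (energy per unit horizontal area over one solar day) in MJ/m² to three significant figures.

Solar declination: sin δ = sin ε · sin L_s = sin 73.10° × sin 333.9° = -0.42094, so δ = -24.894°.
cos h₀ = −tan(-74.6°) tan(-24.894°) = -1.6847 ≤ −1 ⇒ polar day, h₀ = π.
Bracket: h₀ sin ϕ sin δ + cos ϕ cos δ sin h₀ = 3.1416×-0.96410×-0.42094 + 0.26556×0.90709×0.00000 = 1.274950 + 0.000000 = 1.274950.
Inverse-square distance factor (a/d)² = 1.0079² = 1.015862.
Q̄ = (S_0/π) × 1.015862 × [bracket] = (2210/π) × 1.015862 × 1.274950 = 911.11 W/m².
Daily total = Q̄ × 54.30 h × 3600 s/h = 911.11 × 54.30 × 3600 / 10⁶ = 178.1 MJ/m².

178 MJ/m²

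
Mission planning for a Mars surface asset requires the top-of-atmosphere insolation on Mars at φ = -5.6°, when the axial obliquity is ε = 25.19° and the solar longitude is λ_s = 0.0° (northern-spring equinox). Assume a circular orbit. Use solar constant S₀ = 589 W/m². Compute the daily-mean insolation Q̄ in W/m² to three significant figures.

Solar declination: sin δ = sin ε · sin λ_s = sin 25.19° × sin 0.0° = 0.00000, so δ = +0.000°.
cos H₀ = −tan(-5.6°) tan(+0.000°) = 0.0000, H₀ = 1.5708 rad.
Bracket: H₀ sin φ sin δ + cos φ cos δ sin H₀ = 1.5708×-0.09758×0.00000 + 0.99523×1.00000×1.00000 = -0.000000 + 0.995230 = 0.995230.
Q̄ = (S₀/π) × [bracket] = (589/π) × 0.995230 = 186.6 W/m².

Q̄ ≈ 187 W/m²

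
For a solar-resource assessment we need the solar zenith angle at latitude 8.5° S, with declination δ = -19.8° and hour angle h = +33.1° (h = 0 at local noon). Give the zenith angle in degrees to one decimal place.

θ_z = 33.9°

cos θ_z = sin φ sin δ + cos φ cos δ cos h = 0.050069 + 0.779536 = 0.829605.
θ_z = arccos(0.829605) = 33.9°.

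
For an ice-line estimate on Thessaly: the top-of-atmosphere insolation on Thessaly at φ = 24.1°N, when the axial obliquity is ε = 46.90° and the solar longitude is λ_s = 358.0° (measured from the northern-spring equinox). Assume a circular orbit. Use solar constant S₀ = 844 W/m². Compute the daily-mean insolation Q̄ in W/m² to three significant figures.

Q̄ ≈ 241 W/m²

Solar declination: sin δ = sin ε · sin λ_s = sin 46.90° × sin 358.0° = -0.02548, so δ = -1.460°.
cos H₀ = −tan(+24.1°) tan(-1.460°) = 0.0114, H₀ = 1.5594 rad.
Bracket: H₀ sin φ sin δ + cos φ cos δ sin H₀ = 1.5594×0.40833×-0.02548 + 0.91283×0.99968×0.99993 = -0.016224 + 0.912474 = 0.896250.
Q̄ = (S₀/π) × [bracket] = (844/π) × 0.896250 = 240.8 W/m².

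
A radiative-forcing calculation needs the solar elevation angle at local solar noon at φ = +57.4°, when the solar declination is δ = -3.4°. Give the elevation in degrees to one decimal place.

At local noon the hour angle is zero, so the zenith angle equals |φ − δ| = |+57.4° − (-3.400°)| = 60.800°.
Elevation = 90° − 60.800° = 29.2°.

29.2°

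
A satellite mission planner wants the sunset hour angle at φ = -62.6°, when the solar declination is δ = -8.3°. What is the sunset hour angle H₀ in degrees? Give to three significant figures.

H₀ = 106°

cos H₀ = −tan φ · tan δ = −tan(-62.6°) × tan(-8.300°) = -0.2814, so H₀ = 1.8561 rad = 106.35°.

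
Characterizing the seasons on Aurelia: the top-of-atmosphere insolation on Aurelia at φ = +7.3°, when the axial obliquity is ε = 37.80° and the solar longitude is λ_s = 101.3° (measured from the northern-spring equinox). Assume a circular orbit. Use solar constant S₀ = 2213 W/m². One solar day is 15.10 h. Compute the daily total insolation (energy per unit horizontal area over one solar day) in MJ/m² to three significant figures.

Solar declination: sin δ = sin ε · sin λ_s = sin 37.80° × sin 101.3° = 0.60103, so δ = +36.943°.
cos H₀ = −tan(+7.3°) tan(+36.943°) = -0.0963, H₀ = 1.6673 rad.
Bracket: H₀ sin φ sin δ + cos φ cos δ sin H₀ = 1.6673×0.12706×0.60103 + 0.99189×0.79923×0.99535 = 0.127326 + 0.789062 = 0.916388.
Q̄ = (S₀/π) × [bracket] = (2213/π) × 0.916388 = 645.52 W/m².
Daily total = Q̄ × 15.10 h × 3600 s/h = 645.52 × 15.10 × 3600 / 10⁶ = 35.09 MJ/m².

35.1 MJ/m²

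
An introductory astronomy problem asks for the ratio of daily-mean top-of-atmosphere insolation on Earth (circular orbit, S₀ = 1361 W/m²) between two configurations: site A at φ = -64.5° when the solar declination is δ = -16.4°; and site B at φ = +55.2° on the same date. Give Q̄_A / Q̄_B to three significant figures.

Q̄_A / Q̄_B ≈ 3.84

— Configuration A (φ=-64.5°):
cos H₀ = −tan(-64.5°) tan(-16.400°) = -0.6170, H₀ = 2.2358 rad.
Bracket: H₀ sin φ sin δ + cos φ cos δ sin H₀ = 2.2358×-0.90259×-0.28234 + 0.43051×0.95931×0.78693 = 0.569765 + 0.324996 = 0.894761.
Q̄ = (S₀/π) × [bracket] = (1361/π) × 0.894761 = 387.63 W/m².
— Configuration B (φ=+55.2°):
cos H₀ = −tan(+55.2°) tan(-16.400°) = 0.4235, H₀ = 1.1335 rad.
Bracket: H₀ sin φ sin δ + cos φ cos δ sin H₀ = 1.1335×0.82115×-0.28234 + 0.57071×0.95931×0.90591 = -0.262795 + 0.495975 = 0.233180.
Q̄ = (S₀/π) × [bracket] = (1361/π) × 0.233180 = 101.02 W/m².
Ratio Q̄_A / Q̄_B = 387.63 / 101.02 = 3.837.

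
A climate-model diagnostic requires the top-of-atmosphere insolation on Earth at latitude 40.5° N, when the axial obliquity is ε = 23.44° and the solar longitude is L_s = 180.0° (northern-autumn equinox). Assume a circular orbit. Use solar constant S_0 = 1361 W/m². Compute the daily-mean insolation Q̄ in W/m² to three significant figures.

Q̄ ≈ 329 W/m²

Solar declination: sin δ = sin ε · sin L_s = sin 23.44° × sin 180.0° = 0.00000, so δ = +0.000°.
cos h₀ = −tan(+40.5°) tan(+0.000°) = -0.0000, h₀ = 1.5708 rad.
Bracket: h₀ sin ϕ sin δ + cos ϕ cos δ sin h₀ = 1.5708×0.64945×0.00000 + 0.76041×1.00000×1.00000 = 0.000000 + 0.760410 = 0.760410.
Q̄ = (S_0/π) × [bracket] = (1361/π) × 0.760410 = 329.4 W/m².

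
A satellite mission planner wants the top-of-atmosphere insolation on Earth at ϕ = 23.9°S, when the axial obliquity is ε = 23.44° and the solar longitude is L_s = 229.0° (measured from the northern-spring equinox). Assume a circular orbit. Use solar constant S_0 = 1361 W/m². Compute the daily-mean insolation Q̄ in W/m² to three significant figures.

Solar declination: sin δ = sin ε · sin L_s = sin 23.44° × sin 229.0° = -0.30021, so δ = -17.471°.
cos h₀ = −tan(-23.9°) tan(-17.471°) = -0.1395, h₀ = 1.7107 rad.
Bracket: h₀ sin ϕ sin δ + cos ϕ cos δ sin h₀ = 1.7107×-0.40514×-0.30021 + 0.91425×0.95387×0.99023 = 0.208067 + 0.863555 = 1.071622.
Q̄ = (S_0/π) × [bracket] = (1361/π) × 1.071622 = 464.2 W/m².

Q̄ ≈ 464 W/m²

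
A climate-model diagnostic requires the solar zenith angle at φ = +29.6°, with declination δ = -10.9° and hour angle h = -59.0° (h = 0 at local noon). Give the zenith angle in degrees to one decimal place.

cos θ_z = sin φ sin δ + cos φ cos δ cos h = -0.093402 + 0.439744 = 0.346342.
θ_z = arccos(0.346342) = 69.7°.

θ_z = 69.7°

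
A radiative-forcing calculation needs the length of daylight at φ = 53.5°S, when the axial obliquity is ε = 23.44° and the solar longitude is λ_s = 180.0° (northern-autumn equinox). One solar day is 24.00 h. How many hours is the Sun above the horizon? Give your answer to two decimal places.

Solar declination: sin δ = sin ε · sin λ_s = sin 23.44° × sin 180.0° = 0.00000, so δ = +0.000°.
cos H₀ = −tan φ · tan δ = −tan(-53.5°) × tan(+0.000°) = 0.0000, so H₀ = 1.5708 rad = 90.00°.
Daylight = 2H₀/(2π) × 24.00 h = (1.5708/π) × 24.00 = 12.00 h.

12.00 h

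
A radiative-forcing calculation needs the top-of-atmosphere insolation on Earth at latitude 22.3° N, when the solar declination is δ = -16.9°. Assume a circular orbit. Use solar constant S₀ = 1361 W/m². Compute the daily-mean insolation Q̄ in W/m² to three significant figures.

cos H₀ = −tan(+22.3°) tan(-16.900°) = 0.1246, H₀ = 1.4459 rad.
Bracket: H₀ sin φ sin δ + cos φ cos δ sin H₀ = 1.4459×0.37946×-0.29070 + 0.92521×0.95681×0.99221 = -0.159496 + 0.878354 = 0.718858.
Q̄ = (S₀/π) × [bracket] = (1361/π) × 0.718858 = 311.4 W/m².

Q̄ ≈ 311 W/m²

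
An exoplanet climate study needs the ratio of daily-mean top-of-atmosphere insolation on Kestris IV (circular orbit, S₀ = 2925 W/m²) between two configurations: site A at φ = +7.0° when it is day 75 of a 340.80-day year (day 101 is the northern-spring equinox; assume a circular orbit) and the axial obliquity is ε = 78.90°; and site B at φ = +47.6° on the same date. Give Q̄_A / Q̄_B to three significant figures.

— Configuration A (φ=+7.0°):
Solar longitude: λ_s = 360° × (75 − 101)/340.80 = -27.465°, i.e. -27.465° + 360° = 332.535°.
sin δ = sin 78.90° × sin 332.535° = -0.45258, so δ = -26.909°.
cos H₀ = −tan(+7.0°) tan(-26.909°) = 0.0623, H₀ = 1.5084 rad.
Bracket: H₀ sin φ sin δ + cos φ cos δ sin H₀ = 1.5084×0.12187×-0.45258 + 0.99255×0.89173×0.99806 = -0.083197 + 0.883370 = 0.800173.
Q̄ = (S₀/π) × [bracket] = (2925/π) × 0.800173 = 745.01 W/m².
— Configuration B (φ=+47.6°):
cos H₀ = −tan(+47.6°) tan(-26.909°) = 0.5558, H₀ = 0.9815 rad.
Bracket: H₀ sin φ sin δ + cos φ cos δ sin H₀ = 0.9815×0.73846×-0.45258 + 0.67430×0.89173×0.83131 = -0.328029 + 0.499861 = 0.171832.
Q̄ = (S₀/π) × [bracket] = (2925/π) × 0.171832 = 159.99 W/m².
Ratio Q̄_A / Q̄_B = 745.01 / 159.99 = 4.657.

Q̄_A / Q̄_B ≈ 4.66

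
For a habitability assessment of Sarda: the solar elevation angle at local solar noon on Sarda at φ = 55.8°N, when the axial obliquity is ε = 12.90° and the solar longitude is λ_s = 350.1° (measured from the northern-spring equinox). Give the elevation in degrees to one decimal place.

Solar declination: sin δ = sin ε · sin λ_s = sin 12.90° × sin 350.1° = -0.03838, so δ = -2.200°.
At local noon the hour angle is zero, so the zenith angle equals |φ − δ| = |+55.8° − (-2.200°)| = 58.000°.
Elevation = 90° − 58.000° = 32.0°.

32.0°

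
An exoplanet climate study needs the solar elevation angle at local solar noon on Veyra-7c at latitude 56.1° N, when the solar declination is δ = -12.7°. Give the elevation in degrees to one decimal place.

21.2°

At local noon the hour angle is zero, so the zenith angle equals |ϕ − δ| = |+56.1° − (-12.700°)| = 68.800°.
Elevation = 90° − 68.800° = 21.2°.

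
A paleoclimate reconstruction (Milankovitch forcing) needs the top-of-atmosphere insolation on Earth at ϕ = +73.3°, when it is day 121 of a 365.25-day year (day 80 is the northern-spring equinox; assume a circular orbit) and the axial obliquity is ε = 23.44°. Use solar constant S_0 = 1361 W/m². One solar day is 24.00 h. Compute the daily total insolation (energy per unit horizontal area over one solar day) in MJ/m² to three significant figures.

Solar longitude: L_s = 360° × (121 − 80)/365.25 = 40.411°.
sin δ = sin 23.44° × sin 40.411° = 0.25787, so δ = +14.944°.
cos h₀ = −tan(+73.3°) tan(+14.944°) = -0.8896, h₀ = 2.6673 rad.
Bracket: h₀ sin ϕ sin δ + cos ϕ cos δ sin h₀ = 2.6673×0.95782×0.25787 + 0.28736×0.96618×0.45671 = 0.658805 + 0.126802 = 0.785607.
Q̄ = (S_0/π) × [bracket] = (1361/π) × 0.785607 = 340.34 W/m².
Daily total = Q̄ × 24.00 h × 3600 s/h = 340.34 × 24.00 × 3600 / 10⁶ = 29.41 MJ/m².

29.4 MJ/m²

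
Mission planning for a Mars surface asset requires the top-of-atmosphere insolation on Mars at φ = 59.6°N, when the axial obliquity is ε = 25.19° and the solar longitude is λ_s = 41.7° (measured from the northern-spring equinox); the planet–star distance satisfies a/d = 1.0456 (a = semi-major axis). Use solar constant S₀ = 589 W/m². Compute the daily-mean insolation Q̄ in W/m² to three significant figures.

Q̄ ≈ 191 W/m²

Solar declination: sin δ = sin ε · sin λ_s = sin 25.19° × sin 41.7° = 0.28314, so δ = +16.447°.
cos H₀ = −tan(+59.6°) tan(+16.447°) = -0.5032, H₀ = 2.0981 rad.
Bracket: H₀ sin φ sin δ + cos φ cos δ sin H₀ = 2.0981×0.86251×0.28314 + 0.50603×0.95908×0.86418 = 0.512379 + 0.419407 = 0.931786.
Inverse-square distance factor (a/d)² = 1.0456² = 1.093279.
Q̄ = (S₀/π) × 1.093279 × [bracket] = (589/π) × 1.093279 × 0.931786 = 191.0 W/m².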